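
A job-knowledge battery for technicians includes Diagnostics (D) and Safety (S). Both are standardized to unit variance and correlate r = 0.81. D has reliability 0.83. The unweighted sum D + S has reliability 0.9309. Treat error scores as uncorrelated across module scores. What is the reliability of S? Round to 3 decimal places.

Var(D+S) = 2 + 2·0.81 = 3.620.
True-score variance = ρ_D + ρ_S + 2·0.81, so 0.9309 = (0.83 + ρ_S + 1.62) / 3.620.
ρ_S = 0.9309·3.620 − 0.83 − 1.62 = 0.920.

0.920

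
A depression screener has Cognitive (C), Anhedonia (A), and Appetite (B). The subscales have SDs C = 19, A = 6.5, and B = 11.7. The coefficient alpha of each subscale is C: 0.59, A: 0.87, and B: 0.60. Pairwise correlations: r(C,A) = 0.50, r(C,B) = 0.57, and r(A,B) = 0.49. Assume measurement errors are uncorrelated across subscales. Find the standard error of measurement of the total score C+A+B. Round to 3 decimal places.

14.431

Var(total) = 540.14 + 451.451 = 991.591.
True-score variance = 331.881 + 451.451 = 783.332, so reliability = 0.7900.
Error variance = 991.591 − 783.332 = 208.258; SEM = √208.258 = 14.431.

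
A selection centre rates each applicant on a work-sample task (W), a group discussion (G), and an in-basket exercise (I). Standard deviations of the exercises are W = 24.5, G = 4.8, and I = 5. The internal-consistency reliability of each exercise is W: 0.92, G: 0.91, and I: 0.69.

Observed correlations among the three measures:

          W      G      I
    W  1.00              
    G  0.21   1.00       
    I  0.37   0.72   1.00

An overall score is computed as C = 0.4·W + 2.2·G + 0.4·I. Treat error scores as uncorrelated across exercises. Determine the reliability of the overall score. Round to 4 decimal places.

Var(C) = 0.4²·24.5² + 2.2²·4.8² + 0.4²·5² + 2·[0.88·24.5·4.8·0.21 + 0.16·24.5·5·0.37 + 0.88·4.8·5·0.72] = 211.554 + 88.3818 = 299.935.
With uncorrelated errors the cross-covariances are all true-score covariance, so they carry over unchanged; only the diagonal terms shrink to ρᵢσᵢ².
True-score variance = [0.4²·24.5²·0.92 + 2.2²·4.8²·0.91 + 0.4²·5²·0.69] + 88.3818 = 192.594 + 88.3818 = 280.976.
Reliability = 280.976 / 299.935 = 0.9368.

0.9368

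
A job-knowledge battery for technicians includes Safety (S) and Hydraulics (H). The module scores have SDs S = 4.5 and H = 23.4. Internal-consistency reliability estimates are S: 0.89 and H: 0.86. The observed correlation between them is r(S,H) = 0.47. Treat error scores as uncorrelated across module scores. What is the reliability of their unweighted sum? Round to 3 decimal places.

0.882

Var(S+H) = 4.5² + 23.4² + 2·[4.5·23.4·0.47] = 567.81 + 98.982 = 666.792.
Under uncorrelated errors the observed covariances equal the true-score covariances, so only the own-variance terms attenuate.
True-score variance = [4.5²·0.89 + 23.4²·0.86] + 98.982 = 488.924 + 98.982 = 587.906.
Reliability = 587.906 / 666.792 = 0.882.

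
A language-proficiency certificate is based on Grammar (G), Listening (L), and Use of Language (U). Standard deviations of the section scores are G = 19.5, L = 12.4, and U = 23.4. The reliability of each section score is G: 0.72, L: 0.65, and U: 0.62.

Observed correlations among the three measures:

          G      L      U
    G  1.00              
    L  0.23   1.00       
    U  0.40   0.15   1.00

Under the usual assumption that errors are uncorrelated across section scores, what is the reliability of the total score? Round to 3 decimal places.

0.776

Var(G+L+U) = 19.5² + 12.4² + 23.4² + 2·[19.5·12.4·0.23 + 19.5·23.4·0.40 + 12.4·23.4·0.15] = 1081.57 + 563.316 = 1644.89.
Under uncorrelated errors the observed covariances equal the true-score covariances, so only the own-variance terms attenuate.
True-score variance = [19.5²·0.72 + 12.4²·0.65 + 23.4²·0.62] + 563.316 = 713.211 + 563.316 = 1276.53.
Reliability = 1276.53 / 1644.89 = 0.776.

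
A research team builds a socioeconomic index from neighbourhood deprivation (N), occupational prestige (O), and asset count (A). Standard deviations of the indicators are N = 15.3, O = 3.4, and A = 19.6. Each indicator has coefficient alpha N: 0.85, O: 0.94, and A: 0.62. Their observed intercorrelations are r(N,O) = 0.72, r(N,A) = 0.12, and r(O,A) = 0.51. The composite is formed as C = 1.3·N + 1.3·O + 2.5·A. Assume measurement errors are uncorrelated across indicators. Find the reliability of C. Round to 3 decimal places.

0.714

Var(C) = 1.3²·15.3² + 1.3²·3.4² + 2.5²·19.6² + 2·[1.69·15.3·3.4·0.72 + 3.25·15.3·19.6·0.12 + 3.25·3.4·19.6·0.51] = 2816.15 + 581.414 = 3397.56.
Under uncorrelated errors the observed covariances equal the true-score covariances, so only the own-variance terms attenuate.
True-score variance = [1.3²·15.3²·0.85 + 1.3²·3.4²·0.94 + 2.5²·19.6²·0.62] + 581.414 = 1843.25 + 581.414 = 2424.67.
Reliability = 2424.67 / 3397.56 = 0.714.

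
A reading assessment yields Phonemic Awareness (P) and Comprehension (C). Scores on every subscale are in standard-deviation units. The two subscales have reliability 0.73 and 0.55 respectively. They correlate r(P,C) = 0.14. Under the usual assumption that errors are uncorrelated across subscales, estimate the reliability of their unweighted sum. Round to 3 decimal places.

0.684

Var(P+C) = 2 + 2·[0.14] = 2 + 0.28 = 2.28.
Under uncorrelated errors the observed covariances equal the true-score covariances, so only the own-variance terms attenuate.
True-score variance = [0.73 + 0.55] + 0.28 = 1.28 + 0.28 = 1.56.
Reliability = 1.56 / 2.28 = 0.684.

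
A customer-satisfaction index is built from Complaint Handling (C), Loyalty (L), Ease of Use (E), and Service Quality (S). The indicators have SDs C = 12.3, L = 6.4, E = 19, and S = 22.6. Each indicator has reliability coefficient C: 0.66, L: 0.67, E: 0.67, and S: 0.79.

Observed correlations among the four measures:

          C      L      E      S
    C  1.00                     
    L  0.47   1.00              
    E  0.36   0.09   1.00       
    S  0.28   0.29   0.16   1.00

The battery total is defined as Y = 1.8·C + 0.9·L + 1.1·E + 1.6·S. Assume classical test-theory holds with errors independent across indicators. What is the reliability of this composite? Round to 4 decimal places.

Var(Y) = 1.8²·12.3² + 0.9²·6.4² + 1.1²·19² + 1.6²·22.6² + 2·[1.62·12.3·6.4·0.47 + 1.98·12.3·19·0.36 + 2.88·12.3·22.6·0.28 + 0.99·6.4·19·0.09 + 1.44·6.4·22.6·0.29 + 1.76·19·22.6·0.16] = 2267.71 + 1285.67 = 3553.39.
With uncorrelated errors the cross-covariances are all true-score covariance, so they carry over unchanged; only the diagonal terms shrink to ρᵢσᵢ².
True-score variance = [1.8²·12.3²·0.66 + 0.9²·6.4²·0.67 + 1.1²·19²·0.67 + 1.6²·22.6²·0.79] + 1285.67 = 1671.37 + 1285.67 = 2957.05.
Reliability = 2957.05 / 3553.39 = 0.8322.

0.8322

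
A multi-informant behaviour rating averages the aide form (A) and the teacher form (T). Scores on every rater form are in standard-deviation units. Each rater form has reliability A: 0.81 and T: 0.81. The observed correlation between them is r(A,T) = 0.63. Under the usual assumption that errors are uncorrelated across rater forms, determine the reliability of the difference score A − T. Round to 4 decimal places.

0.4865

Var(A−T) = 1 + 1 − 2·0.63 = 2 − 1.26 = 0.74.
Under uncorrelated errors the observed covariances equal the true-score covariances, so only the own-variance terms attenuate.
True-score variance = [0.81 + 0.81] − 1.26 = 1.62 − 1.26 = 0.36.
Reliability = 0.36 / 0.74 = 0.4865.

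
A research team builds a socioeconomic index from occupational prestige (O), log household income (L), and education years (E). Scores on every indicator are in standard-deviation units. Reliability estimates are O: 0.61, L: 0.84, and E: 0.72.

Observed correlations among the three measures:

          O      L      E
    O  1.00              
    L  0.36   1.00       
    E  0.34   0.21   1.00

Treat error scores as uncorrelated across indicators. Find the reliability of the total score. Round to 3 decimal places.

Var(O+L+E) = 3 + 2·[0.36 + 0.34 + 0.21] = 3 + 1.82 = 4.82.
Because errors are independent across components, Cov(Tᵢ,Tⱼ) = Cov(Xᵢ,Xⱼ); the off-diagonal part of the true-score variance is the same as above.
True-score variance = [0.61 + 0.84 + 0.72] + 1.82 = 2.17 + 1.82 = 3.99.
Reliability = 3.99 / 4.82 = 0.828.

0.828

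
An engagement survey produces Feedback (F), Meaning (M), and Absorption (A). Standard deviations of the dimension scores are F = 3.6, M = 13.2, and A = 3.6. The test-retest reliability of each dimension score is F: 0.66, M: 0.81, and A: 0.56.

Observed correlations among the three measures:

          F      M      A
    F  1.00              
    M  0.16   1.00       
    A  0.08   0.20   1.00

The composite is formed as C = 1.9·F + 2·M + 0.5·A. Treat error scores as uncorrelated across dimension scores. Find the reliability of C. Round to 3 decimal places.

0.819

Var(C) = 1.9²·3.6² + 2²·13.2² + 0.5²·3.6² + 2·[3.8·3.6·13.2·0.16 + 0.95·3.6·3.6·0.08 + 13.2·3.6·0.20] = 746.986 + 78.7622 = 825.748.
Because errors are independent across components, Cov(Tᵢ,Tⱼ) = Cov(Xᵢ,Xⱼ); the off-diagonal part of the true-score variance is the same as above.
True-score variance = [1.9²·3.6²·0.66 + 2²·13.2²·0.81 + 0.5²·3.6²·0.56] + 78.7622 = 597.23 + 78.7622 = 675.993.
Reliability = 675.993 / 825.748 = 0.819.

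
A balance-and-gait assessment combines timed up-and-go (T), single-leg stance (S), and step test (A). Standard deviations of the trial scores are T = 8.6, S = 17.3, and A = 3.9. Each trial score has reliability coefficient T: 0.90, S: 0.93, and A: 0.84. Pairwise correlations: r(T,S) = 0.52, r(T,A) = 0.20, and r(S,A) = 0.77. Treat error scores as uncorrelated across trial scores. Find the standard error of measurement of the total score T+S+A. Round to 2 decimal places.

5.55

Var(total) = 388.46 + 272.051 = 660.511.
True-score variance = 357.68 + 272.051 = 629.731, so reliability = 0.9534.
Error variance = 660.511 − 629.731 = 30.7799; SEM = √30.7799 = 5.55.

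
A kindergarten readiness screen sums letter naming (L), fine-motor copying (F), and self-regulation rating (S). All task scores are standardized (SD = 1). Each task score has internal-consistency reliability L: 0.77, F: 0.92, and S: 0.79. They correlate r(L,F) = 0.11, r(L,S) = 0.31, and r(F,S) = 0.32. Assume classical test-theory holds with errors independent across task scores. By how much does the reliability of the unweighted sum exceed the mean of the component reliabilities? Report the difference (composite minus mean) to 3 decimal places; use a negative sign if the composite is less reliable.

Var(sum) = 3 + 1.48 = 4.48; true-score variance = 2.48 + 1.48 = 3.96; composite reliability = 0.8839.
Mean component reliability = 0.8267.
Difference = 0.8839 − 0.8267 = 0.057.

0.057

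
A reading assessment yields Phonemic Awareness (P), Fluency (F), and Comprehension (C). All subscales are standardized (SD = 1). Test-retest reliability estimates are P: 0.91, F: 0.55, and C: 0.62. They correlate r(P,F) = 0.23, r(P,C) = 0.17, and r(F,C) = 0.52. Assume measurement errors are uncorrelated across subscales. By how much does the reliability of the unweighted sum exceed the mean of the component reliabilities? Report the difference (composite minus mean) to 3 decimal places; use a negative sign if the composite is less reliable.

Var(sum) = 3 + 1.84 = 4.84; true-score variance = 2.08 + 1.84 = 3.92; composite reliability = 0.8099.
Mean component reliability = 0.6933.
Difference = 0.8099 − 0.6933 = 0.117.

0.117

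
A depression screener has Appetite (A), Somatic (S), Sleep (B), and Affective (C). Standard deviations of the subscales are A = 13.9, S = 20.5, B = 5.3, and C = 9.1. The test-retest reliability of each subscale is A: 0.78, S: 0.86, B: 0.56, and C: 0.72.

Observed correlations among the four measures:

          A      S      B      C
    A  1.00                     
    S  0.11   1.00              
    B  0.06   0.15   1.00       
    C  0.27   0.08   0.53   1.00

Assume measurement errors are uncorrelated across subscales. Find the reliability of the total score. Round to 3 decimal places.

0.860

Var(A+S+B+C) = 13.9² + 20.5² + 5.3² + 9.1² + 2·[13.9·20.5·0.11 + 13.9·5.3·0.06 + 13.9·9.1·0.27 + 20.5·5.3·0.15 + 20.5·9.1·0.08 + 5.3·9.1·0.53] = 724.36 + 253.401 = 977.761.
Because errors are independent across components, Cov(Tᵢ,Tⱼ) = Cov(Xᵢ,Xⱼ); the off-diagonal part of the true-score variance is the same as above.
True-score variance = [13.9²·0.78 + 20.5²·0.86 + 5.3²·0.56 + 9.1²·0.72] + 253.401 = 587.472 + 253.401 = 840.873.
Reliability = 840.873 / 977.761 = 0.860.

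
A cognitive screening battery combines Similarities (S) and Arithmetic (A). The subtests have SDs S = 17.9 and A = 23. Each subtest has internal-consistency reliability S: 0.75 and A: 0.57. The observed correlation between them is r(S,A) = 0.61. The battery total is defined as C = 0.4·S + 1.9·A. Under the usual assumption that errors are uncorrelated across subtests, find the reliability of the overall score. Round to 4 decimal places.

Var(C) = 0.4²·17.9² + 1.9²·23² + 2·[0.76·17.9·23·0.61] = 1960.96 + 381.728 = 2342.68.
Under uncorrelated errors the observed covariances equal the true-score covariances, so only the own-variance terms attenuate.
True-score variance = [0.4²·17.9²·0.75 + 1.9²·23²·0.57] + 381.728 = 1126.97 + 381.728 = 1508.7.
Reliability = 1508.7 / 2342.68 = 0.6440.

0.6440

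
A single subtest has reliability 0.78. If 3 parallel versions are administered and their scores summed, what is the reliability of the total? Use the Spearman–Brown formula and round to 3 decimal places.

ρ_k = kρ / (1 + (k−1)ρ) = 3·0.78 / (1 + 2·0.78) = 2.340 / 2.560 = 0.914.

0.914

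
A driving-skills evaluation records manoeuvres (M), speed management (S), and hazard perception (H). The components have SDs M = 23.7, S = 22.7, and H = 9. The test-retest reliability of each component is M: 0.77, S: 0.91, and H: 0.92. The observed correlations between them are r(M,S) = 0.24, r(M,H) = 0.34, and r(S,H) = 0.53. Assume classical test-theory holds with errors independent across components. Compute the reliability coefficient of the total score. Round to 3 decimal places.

0.898

Var(M+S+H) = 23.7² + 22.7² + 9² + 2·[23.7·22.7·0.24 + 23.7·9·0.34 + 22.7·9·0.53] = 1157.98 + 619.837 = 1777.82.
Under uncorrelated errors the observed covariances equal the true-score covariances, so only the own-variance terms attenuate.
True-score variance = [23.7²·0.77 + 22.7²·0.91 + 9²·0.92] + 619.837 = 975.935 + 619.837 = 1595.77.
Reliability = 1595.77 / 1777.82 = 0.898.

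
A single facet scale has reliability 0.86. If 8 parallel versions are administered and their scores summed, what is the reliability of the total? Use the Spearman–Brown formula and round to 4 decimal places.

0.9801

ρ_k = kρ / (1 + (k−1)ρ) = 8·0.86 / (1 + 7·0.86) = 6.880 / 7.020 = 0.9801.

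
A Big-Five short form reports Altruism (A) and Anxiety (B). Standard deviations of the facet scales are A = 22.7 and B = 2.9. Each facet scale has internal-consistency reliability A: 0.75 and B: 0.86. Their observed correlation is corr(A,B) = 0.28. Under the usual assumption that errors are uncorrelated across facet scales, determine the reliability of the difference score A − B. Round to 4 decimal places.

Var(A−B) = 22.7² + 2.9² − 2·22.7·2.9·0.28 = 523.7 − 36.8648 = 486.835.
Because errors are independent across components, Cov(Tᵢ,Tⱼ) = Cov(Xᵢ,Xⱼ); the off-diagonal part of the true-score variance is the same as above.
True-score variance = [22.7²·0.75 + 2.9²·0.86] − 36.8648 = 393.7 − 36.8648 = 356.835.
Reliability = 356.835 / 486.835 = 0.7330.

0.7330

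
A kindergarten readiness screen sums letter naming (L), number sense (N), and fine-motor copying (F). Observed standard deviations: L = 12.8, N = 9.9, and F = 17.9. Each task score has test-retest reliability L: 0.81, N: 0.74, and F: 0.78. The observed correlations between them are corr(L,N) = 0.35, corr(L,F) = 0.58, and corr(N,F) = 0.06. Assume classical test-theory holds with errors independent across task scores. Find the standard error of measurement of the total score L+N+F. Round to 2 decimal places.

11.27

Var(total) = 582.26 + 375.748 = 958.008.
True-score variance = 455.158 + 375.748 = 830.906, so reliability = 0.8673.
Error variance = 958.008 − 830.906 = 127.102; SEM = √127.102 = 11.27.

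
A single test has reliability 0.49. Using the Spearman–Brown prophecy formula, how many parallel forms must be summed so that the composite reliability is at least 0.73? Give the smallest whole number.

k ≥ ρ*(1−ρ₁)/(ρ₁(1−ρ*)) = 0.73·0.51 / (0.49·0.27) = 2.814.
Smallest integer k = 3.

3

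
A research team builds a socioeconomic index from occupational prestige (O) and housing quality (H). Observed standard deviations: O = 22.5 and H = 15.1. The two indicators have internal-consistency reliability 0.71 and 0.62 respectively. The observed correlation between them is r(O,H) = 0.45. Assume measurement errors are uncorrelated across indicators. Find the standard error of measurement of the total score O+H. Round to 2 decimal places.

Var(total) = 734.26 + 305.775 = 1040.04.
True-score variance = 500.804 + 305.775 = 806.579, so reliability = 0.7755.
Error variance = 1040.04 − 806.579 = 233.456; SEM = √233.456 = 15.28.

15.28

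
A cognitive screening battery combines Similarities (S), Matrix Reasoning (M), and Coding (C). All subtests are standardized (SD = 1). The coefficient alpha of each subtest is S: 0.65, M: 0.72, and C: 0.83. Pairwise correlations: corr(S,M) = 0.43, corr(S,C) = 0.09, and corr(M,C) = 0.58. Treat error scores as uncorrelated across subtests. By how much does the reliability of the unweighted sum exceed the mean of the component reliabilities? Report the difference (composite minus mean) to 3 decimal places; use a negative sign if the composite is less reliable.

0.113

Var(sum) = 3 + 2.2 = 5.2; true-score variance = 2.2 + 2.2 = 4.4; composite reliability = 0.8462.
Mean component reliability = 0.7333.
Difference = 0.8462 − 0.7333 = 0.113.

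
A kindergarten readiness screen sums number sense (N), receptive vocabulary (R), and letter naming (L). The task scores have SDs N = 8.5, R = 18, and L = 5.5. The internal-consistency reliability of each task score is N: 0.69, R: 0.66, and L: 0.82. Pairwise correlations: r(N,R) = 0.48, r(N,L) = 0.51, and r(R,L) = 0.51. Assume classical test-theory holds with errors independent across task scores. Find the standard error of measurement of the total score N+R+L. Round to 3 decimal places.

Var(total) = 426.5 + 295.545 = 722.045.
True-score variance = 288.498 + 295.545 = 584.043, so reliability = 0.8089.
Error variance = 722.045 − 584.043 = 138.003; SEM = √138.003 = 11.747.

11.747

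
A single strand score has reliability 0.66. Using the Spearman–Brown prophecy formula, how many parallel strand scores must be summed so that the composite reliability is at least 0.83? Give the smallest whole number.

3

k ≥ ρ*(1−ρ₁)/(ρ₁(1−ρ*)) = 0.83·0.34 / (0.66·0.17) = 2.515.
Smallest integer k = 3.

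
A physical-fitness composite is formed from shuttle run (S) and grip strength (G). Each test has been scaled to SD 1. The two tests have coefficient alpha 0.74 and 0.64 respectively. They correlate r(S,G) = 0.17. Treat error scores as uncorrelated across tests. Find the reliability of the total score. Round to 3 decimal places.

Var(S+G) = 2 + 2·[0.17] = 2 + 0.34 = 2.34.
With uncorrelated errors the cross-covariances are all true-score covariance, so they carry over unchanged; only the diagonal terms shrink to ρᵢσᵢ².
True-score variance = [0.74 + 0.64] + 0.34 = 1.38 + 0.34 = 1.72.
Reliability = 1.72 / 2.34 = 0.735.

0.735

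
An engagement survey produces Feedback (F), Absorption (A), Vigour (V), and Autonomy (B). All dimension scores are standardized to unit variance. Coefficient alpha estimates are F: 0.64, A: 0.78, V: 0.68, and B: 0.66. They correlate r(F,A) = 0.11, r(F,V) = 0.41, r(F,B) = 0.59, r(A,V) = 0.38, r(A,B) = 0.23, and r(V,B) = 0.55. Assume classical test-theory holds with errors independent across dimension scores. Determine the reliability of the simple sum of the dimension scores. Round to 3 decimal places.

Var(F+A+V+B) = 4 + 2·[0.11 + 0.41 + 0.59 + 0.38 + 0.23 + 0.55] = 4 + 4.54 = 8.54.
Because errors are independent across components, Cov(Tᵢ,Tⱼ) = Cov(Xᵢ,Xⱼ); the off-diagonal part of the true-score variance is the same as above.
True-score variance = [0.64 + 0.78 + 0.68 + 0.66] + 4.54 = 2.76 + 4.54 = 7.3.
Reliability = 7.3 / 8.54 = 0.855.

0.855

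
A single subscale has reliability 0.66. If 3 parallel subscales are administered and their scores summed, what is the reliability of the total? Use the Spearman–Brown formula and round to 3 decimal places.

ρ_k = kρ / (1 + (k−1)ρ) = 3·0.66 / (1 + 2·0.66) = 1.980 / 2.320 = 0.853.

0.853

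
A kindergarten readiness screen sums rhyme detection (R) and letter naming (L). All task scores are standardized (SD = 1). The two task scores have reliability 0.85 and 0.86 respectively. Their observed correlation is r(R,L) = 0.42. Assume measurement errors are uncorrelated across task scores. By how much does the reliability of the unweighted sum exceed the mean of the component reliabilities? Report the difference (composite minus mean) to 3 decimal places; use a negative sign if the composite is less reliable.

0.043

Var(sum) = 2 + 0.84 = 2.84; true-score variance = 1.71 + 0.84 = 2.55; composite reliability = 0.8979.
Mean component reliability = 0.8550.
Difference = 0.8979 − 0.8550 = 0.043.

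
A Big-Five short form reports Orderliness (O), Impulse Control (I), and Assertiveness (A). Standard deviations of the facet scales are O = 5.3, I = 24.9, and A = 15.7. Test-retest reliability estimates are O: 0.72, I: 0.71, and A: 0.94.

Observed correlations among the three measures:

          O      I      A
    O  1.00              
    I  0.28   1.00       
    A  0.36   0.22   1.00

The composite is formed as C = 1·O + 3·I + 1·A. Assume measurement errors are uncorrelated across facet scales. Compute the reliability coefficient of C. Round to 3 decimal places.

0.753

Var(C) = 5.3² + 3²·24.9² + 15.7² + 2·[3·5.3·24.9·0.28 + 5.3·15.7·0.36 + 3·24.9·15.7·0.22] = 5854.67 + 797.648 = 6652.32.
Under uncorrelated errors the observed covariances equal the true-score covariances, so only the own-variance terms attenuate.
True-score variance = [5.3²·0.72 + 3²·24.9²·0.71 + 15.7²·0.94] + 797.648 = 4213.79 + 797.648 = 5011.44.
Reliability = 5011.44 / 6652.32 = 0.753.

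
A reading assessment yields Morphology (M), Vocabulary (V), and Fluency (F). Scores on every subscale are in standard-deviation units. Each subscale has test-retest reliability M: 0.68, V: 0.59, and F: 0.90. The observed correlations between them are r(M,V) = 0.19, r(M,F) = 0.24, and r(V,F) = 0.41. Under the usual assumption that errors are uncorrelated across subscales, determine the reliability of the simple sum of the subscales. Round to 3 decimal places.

0.823

Var(M+V+F) = 3 + 2·[0.19 + 0.24 + 0.41] = 3 + 1.68 = 4.68.
Under uncorrelated errors the observed covariances equal the true-score covariances, so only the own-variance terms attenuate.
True-score variance = [0.68 + 0.59 + 0.90] + 1.68 = 2.17 + 1.68 = 3.85.
Reliability = 3.85 / 4.68 = 0.823.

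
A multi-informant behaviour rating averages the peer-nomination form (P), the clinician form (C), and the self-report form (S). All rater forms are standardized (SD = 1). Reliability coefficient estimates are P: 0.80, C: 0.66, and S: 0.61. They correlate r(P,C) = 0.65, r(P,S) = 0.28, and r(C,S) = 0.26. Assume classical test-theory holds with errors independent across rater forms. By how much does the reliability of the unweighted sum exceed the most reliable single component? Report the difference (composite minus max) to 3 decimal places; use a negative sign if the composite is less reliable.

Var(sum) = 3 + 2.38 = 5.38; true-score variance = 2.07 + 2.38 = 4.45; composite reliability = 0.8271.
Max component reliability = 0.8000.
Difference = 0.8271 − 0.8000 = 0.027.

0.027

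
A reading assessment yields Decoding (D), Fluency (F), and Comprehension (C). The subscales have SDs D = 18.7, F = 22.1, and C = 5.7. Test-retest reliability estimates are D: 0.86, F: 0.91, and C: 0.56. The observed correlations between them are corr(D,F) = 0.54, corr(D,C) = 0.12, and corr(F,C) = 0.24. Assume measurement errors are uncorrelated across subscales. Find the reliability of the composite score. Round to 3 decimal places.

Var(D+F+C) = 18.7² + 22.1² + 5.7² + 2·[18.7·22.1·0.54 + 18.7·5.7·0.12 + 22.1·5.7·0.24] = 870.59 + 532.379 = 1402.97.
Under uncorrelated errors the observed covariances equal the true-score covariances, so only the own-variance terms attenuate.
True-score variance = [18.7²·0.86 + 22.1²·0.91 + 5.7²·0.56] + 532.379 = 763.381 + 532.379 = 1295.76.
Reliability = 1295.76 / 1402.97 = 0.924.

0.924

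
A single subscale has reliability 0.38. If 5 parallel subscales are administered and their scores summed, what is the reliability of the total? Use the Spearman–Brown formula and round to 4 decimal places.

0.7540

ρ_k = kρ / (1 + (k−1)ρ) = 5·0.38 / (1 + 4·0.38) = 1.900 / 2.520 = 0.7540.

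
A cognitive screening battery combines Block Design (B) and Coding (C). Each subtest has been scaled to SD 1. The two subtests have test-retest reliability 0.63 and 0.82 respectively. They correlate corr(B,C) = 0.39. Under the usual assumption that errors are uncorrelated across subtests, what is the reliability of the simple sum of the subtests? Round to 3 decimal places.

0.802

Var(B+C) = 2 + 2·[0.39] = 2 + 0.78 = 2.78.
Under uncorrelated errors the observed covariances equal the true-score covariances, so only the own-variance terms attenuate.
True-score variance = [0.63 + 0.82] + 0.78 = 1.45 + 0.78 = 2.23.
Reliability = 2.23 / 2.78 = 0.802.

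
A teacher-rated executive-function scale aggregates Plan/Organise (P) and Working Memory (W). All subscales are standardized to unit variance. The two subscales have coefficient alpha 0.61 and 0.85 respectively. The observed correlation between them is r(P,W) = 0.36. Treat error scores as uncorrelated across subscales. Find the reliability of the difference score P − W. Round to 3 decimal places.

Var(P−W) = 1 + 1 − 2·0.36 = 2 − 0.72 = 1.28.
Because errors are independent across components, Cov(Tᵢ,Tⱼ) = Cov(Xᵢ,Xⱼ); the off-diagonal part of the true-score variance is the same as above.
True-score variance = [0.61 + 0.85] − 0.72 = 1.46 − 0.72 = 0.74.
Reliability = 0.74 / 1.28 = 0.578.

0.578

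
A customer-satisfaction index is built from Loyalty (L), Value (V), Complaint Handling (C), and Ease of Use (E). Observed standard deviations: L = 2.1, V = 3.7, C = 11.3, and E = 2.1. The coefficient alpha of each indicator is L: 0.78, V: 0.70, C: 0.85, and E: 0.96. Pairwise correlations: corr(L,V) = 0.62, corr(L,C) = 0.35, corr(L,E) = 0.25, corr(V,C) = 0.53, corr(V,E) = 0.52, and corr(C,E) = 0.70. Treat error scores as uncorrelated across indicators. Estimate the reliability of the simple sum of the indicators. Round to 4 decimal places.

0.9076

Var(L+V+C+E) = 2.1² + 3.7² + 11.3² + 2.1² + 2·[2.1·3.7·0.62 + 2.1·11.3·0.35 + 2.1·2.1·0.25 + 3.7·11.3·0.53 + 3.7·2.1·0.52 + 11.3·2.1·0.70] = 150.2 + 114.072 = 264.272.
With uncorrelated errors the cross-covariances are all true-score covariance, so they carry over unchanged; only the diagonal terms shrink to ρᵢσᵢ².
True-score variance = [2.1²·0.78 + 3.7²·0.70 + 11.3²·0.85 + 2.1²·0.96] + 114.072 = 125.793 + 114.072 = 239.865.
Reliability = 239.865 / 264.272 = 0.9076.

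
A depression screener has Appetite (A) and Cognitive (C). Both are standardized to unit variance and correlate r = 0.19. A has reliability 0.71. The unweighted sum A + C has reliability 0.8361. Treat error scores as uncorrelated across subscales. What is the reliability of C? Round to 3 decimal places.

Var(A+C) = 2 + 2·0.19 = 2.380.
True-score variance = ρ_A + ρ_C + 2·0.19, so 0.8361 = (0.71 + ρ_C + 0.38) / 2.380.
ρ_C = 0.8361·2.380 − 0.71 − 0.38 = 0.900.

0.900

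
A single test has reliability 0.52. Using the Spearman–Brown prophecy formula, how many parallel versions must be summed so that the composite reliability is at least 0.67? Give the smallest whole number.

2

k ≥ ρ*(1−ρ₁)/(ρ₁(1−ρ*)) = 0.67·0.48 / (0.52·0.33) = 1.874.
Smallest integer k = 2.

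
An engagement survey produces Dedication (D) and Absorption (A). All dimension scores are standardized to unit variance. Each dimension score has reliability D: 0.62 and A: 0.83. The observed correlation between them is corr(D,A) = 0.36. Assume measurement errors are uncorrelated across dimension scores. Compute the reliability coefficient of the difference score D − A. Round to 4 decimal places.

Var(D−A) = 1 + 1 − 2·0.36 = 2 − 0.72 = 1.28.
Because errors are independent across components, Cov(Tᵢ,Tⱼ) = Cov(Xᵢ,Xⱼ); the off-diagonal part of the true-score variance is the same as above.
True-score variance = [0.62 + 0.83] − 0.72 = 1.45 − 0.72 = 0.73.
Reliability = 0.73 / 1.28 = 0.5703.

0.5703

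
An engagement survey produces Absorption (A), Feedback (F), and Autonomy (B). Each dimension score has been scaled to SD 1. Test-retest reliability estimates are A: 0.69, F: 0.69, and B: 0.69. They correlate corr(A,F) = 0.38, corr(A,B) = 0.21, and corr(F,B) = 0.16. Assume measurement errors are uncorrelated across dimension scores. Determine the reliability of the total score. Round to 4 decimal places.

0.7933

Var(A+F+B) = 3 + 2·[0.38 + 0.21 + 0.16] = 3 + 1.5 = 4.5.
Because errors are independent across components, Cov(Tᵢ,Tⱼ) = Cov(Xᵢ,Xⱼ); the off-diagonal part of the true-score variance is the same as above.
True-score variance = [0.69 + 0.69 + 0.69] + 1.5 = 2.07 + 1.5 = 3.57.
Reliability = 3.57 / 4.5 = 0.7933.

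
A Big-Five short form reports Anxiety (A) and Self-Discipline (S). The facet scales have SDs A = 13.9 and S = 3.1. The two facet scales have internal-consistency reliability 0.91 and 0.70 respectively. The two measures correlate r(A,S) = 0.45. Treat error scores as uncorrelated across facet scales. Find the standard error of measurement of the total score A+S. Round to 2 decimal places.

4.50

Var(total) = 202.82 + 38.781 = 241.601.
True-score variance = 182.548 + 38.781 = 221.329, so reliability = 0.9161.
Error variance = 241.601 − 221.329 = 20.2719; SEM = √20.2719 = 4.50.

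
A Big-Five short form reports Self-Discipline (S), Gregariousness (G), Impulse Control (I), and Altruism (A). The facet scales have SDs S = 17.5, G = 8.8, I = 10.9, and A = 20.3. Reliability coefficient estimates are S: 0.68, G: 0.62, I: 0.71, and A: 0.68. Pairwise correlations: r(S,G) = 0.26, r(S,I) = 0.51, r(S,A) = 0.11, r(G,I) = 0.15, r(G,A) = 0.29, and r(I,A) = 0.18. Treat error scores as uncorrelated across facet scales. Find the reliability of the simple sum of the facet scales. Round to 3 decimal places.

0.801

Var(S+G+I+A) = 17.5² + 8.8² + 10.9² + 20.3² + 2·[17.5·8.8·0.26 + 17.5·10.9·0.51 + 17.5·20.3·0.11 + 8.8·10.9·0.15 + 8.8·20.3·0.29 + 10.9·20.3·0.18] = 914.59 + 564.844 = 1479.43.
Under uncorrelated errors the observed covariances equal the true-score covariances, so only the own-variance terms attenuate.
True-score variance = [17.5²·0.68 + 8.8²·0.62 + 10.9²·0.71 + 20.3²·0.68] + 564.844 = 620.839 + 564.844 = 1185.68.
Reliability = 1185.68 / 1479.43 = 0.801.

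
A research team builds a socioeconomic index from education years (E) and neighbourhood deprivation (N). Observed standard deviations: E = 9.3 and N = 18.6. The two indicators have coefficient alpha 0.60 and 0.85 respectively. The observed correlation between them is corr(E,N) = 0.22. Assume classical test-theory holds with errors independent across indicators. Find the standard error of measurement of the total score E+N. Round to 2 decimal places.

Var(total) = 432.45 + 76.1112 = 508.561.
True-score variance = 345.96 + 76.1112 = 422.071, so reliability = 0.8299.
Error variance = 508.561 − 422.071 = 86.49; SEM = √86.49 = 9.30.

9.30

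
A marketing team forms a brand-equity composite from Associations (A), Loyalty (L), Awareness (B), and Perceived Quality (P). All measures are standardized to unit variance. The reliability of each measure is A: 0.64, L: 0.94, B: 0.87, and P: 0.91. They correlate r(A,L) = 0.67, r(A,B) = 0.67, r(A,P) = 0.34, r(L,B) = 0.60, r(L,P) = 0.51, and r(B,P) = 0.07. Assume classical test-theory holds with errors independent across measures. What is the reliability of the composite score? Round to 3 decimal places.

Var(A+L+B+P) = 4 + 2·[0.67 + 0.67 + 0.34 + 0.60 + 0.51 + 0.07] = 4 + 5.72 = 9.72.
With uncorrelated errors the cross-covariances are all true-score covariance, so they carry over unchanged; only the diagonal terms shrink to ρᵢσᵢ².
True-score variance = [0.64 + 0.94 + 0.87 + 0.91] + 5.72 = 3.36 + 5.72 = 9.08.
Reliability = 9.08 / 9.72 = 0.934.

0.934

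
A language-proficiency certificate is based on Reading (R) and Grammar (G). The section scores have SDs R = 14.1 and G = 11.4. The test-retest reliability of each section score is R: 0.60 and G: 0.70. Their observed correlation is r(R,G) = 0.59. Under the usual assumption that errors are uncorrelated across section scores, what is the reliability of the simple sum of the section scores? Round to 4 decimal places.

0.7714

Var(R+G) = 14.1² + 11.4² + 2·[14.1·11.4·0.59] = 328.77 + 189.673 = 518.443.
Under uncorrelated errors the observed covariances equal the true-score covariances, so only the own-variance terms attenuate.
True-score variance = [14.1²·0.60 + 11.4²·0.70] + 189.673 = 210.258 + 189.673 = 399.931.
Reliability = 399.931 / 518.443 = 0.7714.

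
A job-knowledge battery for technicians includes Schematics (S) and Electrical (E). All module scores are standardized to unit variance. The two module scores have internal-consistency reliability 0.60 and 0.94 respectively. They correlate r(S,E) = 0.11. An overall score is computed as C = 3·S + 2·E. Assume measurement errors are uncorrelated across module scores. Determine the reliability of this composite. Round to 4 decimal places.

Var(C) = 3² + 2² + 2·[6·0.11] = 13 + 1.32 = 14.32.
Because errors are independent across components, Cov(Tᵢ,Tⱼ) = Cov(Xᵢ,Xⱼ); the off-diagonal part of the true-score variance is the same as above.
True-score variance = [3²·0.60 + 2²·0.94] + 1.32 = 9.16 + 1.32 = 10.48.
Reliability = 10.48 / 14.32 = 0.7318.

0.7318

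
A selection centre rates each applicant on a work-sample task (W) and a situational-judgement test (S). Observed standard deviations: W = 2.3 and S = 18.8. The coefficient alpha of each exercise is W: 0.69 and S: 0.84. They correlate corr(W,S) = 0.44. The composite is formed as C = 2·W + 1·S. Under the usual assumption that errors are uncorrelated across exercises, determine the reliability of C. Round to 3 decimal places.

Var(C) = 2²·2.3² + 18.8² + 2·[2·2.3·18.8·0.44] = 374.6 + 76.1024 = 450.702.
With uncorrelated errors the cross-covariances are all true-score covariance, so they carry over unchanged; only the diagonal terms shrink to ρᵢσᵢ².
True-score variance = [2²·2.3²·0.69 + 18.8²·0.84] + 76.1024 = 311.49 + 76.1024 = 387.592.
Reliability = 387.592 / 450.702 = 0.860.

0.860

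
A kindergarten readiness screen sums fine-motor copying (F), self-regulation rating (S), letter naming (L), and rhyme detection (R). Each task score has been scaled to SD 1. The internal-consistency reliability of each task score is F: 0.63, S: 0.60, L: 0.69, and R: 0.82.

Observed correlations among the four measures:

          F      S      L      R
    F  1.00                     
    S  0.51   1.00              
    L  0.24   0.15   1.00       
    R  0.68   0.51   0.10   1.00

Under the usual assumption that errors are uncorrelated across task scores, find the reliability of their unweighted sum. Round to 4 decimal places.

Var(F+S+L+R) = 4 + 2·[0.51 + 0.24 + 0.68 + 0.15 + 0.51 + 0.10] = 4 + 4.38 = 8.38.
Because errors are independent across components, Cov(Tᵢ,Tⱼ) = Cov(Xᵢ,Xⱼ); the off-diagonal part of the true-score variance is the same as above.
True-score variance = [0.63 + 0.60 + 0.69 + 0.82] + 4.38 = 2.74 + 4.38 = 7.12.
Reliability = 7.12 / 8.38 = 0.8496.

0.8496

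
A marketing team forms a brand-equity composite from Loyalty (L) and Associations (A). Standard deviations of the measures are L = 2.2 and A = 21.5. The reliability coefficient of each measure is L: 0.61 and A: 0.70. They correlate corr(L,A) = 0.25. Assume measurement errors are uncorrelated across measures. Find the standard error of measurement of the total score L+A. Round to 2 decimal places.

Var(total) = 467.09 + 23.65 = 490.74.
True-score variance = 326.527 + 23.65 = 350.177, so reliability = 0.7136.
Error variance = 490.74 − 350.177 = 140.563; SEM = √140.563 = 11.86.

11.86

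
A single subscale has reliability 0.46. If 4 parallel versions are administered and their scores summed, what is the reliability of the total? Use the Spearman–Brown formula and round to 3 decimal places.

0.773

ρ_k = kρ / (1 + (k−1)ρ) = 4·0.46 / (1 + 3·0.46) = 1.840 / 2.380 = 0.773.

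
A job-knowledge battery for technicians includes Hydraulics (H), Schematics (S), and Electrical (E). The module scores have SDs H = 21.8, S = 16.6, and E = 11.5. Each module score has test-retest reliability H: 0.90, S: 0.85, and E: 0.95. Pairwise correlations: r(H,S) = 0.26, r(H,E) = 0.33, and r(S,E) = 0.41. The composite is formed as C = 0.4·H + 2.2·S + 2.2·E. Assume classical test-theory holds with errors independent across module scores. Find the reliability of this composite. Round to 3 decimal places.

Var(C) = 0.4²·21.8² + 2.2²·16.6² + 2.2²·11.5² + 2·[0.88·21.8·16.6·0.26 + 0.88·21.8·11.5·0.33 + 4.84·16.6·11.5·0.41] = 2049.84 + 1068.85 = 3118.69.
Because errors are independent across components, Cov(Tᵢ,Tⱼ) = Cov(Xᵢ,Xⱼ); the off-diagonal part of the true-score variance is the same as above.
True-score variance = [0.4²·21.8²·0.90 + 2.2²·16.6²·0.85 + 2.2²·11.5²·0.95] + 1068.85 = 1810.17 + 1068.85 = 2879.02.
Reliability = 2879.02 / 3118.69 = 0.923.

0.923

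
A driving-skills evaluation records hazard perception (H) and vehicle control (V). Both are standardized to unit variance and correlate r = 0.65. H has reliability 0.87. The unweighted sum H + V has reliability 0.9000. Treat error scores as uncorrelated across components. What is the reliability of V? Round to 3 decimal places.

Var(H+V) = 2 + 2·0.65 = 3.300.
True-score variance = ρ_H + ρ_V + 2·0.65, so 0.9000 = (0.87 + ρ_V + 1.30) / 3.300.
ρ_V = 0.9000·3.300 − 0.87 − 1.30 = 0.800.

0.800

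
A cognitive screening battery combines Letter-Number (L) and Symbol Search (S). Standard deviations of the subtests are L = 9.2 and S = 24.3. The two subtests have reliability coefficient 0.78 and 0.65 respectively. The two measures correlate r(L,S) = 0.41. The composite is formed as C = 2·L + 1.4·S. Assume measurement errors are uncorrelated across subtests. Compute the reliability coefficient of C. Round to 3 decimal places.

Var(C) = 2²·9.2² + 1.4²·24.3² + 2·[2.8·9.2·24.3·0.41] = 1495.92 + 513.294 = 2009.21.
With uncorrelated errors the cross-covariances are all true-score covariance, so they carry over unchanged; only the diagonal terms shrink to ρᵢσᵢ².
True-score variance = [2²·9.2²·0.78 + 1.4²·24.3²·0.65] + 513.294 = 1016.36 + 513.294 = 1529.65.
Reliability = 1529.65 / 2009.21 = 0.761.

0.761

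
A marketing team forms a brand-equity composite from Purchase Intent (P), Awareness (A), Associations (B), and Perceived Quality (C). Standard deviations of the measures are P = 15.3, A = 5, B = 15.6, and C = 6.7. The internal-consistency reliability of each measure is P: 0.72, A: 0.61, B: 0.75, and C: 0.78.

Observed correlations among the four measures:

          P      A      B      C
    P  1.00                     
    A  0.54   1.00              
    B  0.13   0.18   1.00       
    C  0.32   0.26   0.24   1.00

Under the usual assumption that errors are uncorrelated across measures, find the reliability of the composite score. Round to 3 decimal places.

Var(P+A+B+C) = 15.3² + 5² + 15.6² + 6.7² + 2·[15.3·5·0.54 + 15.3·15.6·0.13 + 15.3·6.7·0.32 + 5·15.6·0.18 + 5·6.7·0.26 + 15.6·6.7·0.24] = 547.34 + 305.953 = 853.293.
Because errors are independent across components, Cov(Tᵢ,Tⱼ) = Cov(Xᵢ,Xⱼ); the off-diagonal part of the true-score variance is the same as above.
True-score variance = [15.3²·0.72 + 5²·0.61 + 15.6²·0.75 + 6.7²·0.78] + 305.953 = 401.329 + 305.953 = 707.282.
Reliability = 707.282 / 853.293 = 0.829.

0.829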